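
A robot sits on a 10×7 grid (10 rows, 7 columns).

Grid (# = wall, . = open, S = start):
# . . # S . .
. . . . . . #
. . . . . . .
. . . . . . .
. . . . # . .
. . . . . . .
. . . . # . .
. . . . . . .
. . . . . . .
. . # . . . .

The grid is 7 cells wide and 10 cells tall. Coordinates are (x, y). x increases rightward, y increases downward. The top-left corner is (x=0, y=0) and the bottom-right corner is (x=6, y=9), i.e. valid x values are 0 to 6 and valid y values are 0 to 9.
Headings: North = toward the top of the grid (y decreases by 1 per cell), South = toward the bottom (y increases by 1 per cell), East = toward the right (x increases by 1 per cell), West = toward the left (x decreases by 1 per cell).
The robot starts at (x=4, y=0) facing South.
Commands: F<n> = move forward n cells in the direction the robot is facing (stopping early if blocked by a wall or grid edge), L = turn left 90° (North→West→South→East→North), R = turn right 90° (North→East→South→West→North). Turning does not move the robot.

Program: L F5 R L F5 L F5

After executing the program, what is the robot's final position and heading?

Start: (x=4, y=0), facing South
  L: turn left, now facing East
  F5: move forward 2/5 (blocked), now at (x=6, y=0)
  R: turn right, now facing South
  L: turn left, now facing East
  F5: move forward 0/5 (blocked), now at (x=6, y=0)
  L: turn left, now facing North
  F5: move forward 0/5 (blocked), now at (x=6, y=0)
Final: (x=6, y=0), facing North

Answer: Final position: (x=6, y=0), facing North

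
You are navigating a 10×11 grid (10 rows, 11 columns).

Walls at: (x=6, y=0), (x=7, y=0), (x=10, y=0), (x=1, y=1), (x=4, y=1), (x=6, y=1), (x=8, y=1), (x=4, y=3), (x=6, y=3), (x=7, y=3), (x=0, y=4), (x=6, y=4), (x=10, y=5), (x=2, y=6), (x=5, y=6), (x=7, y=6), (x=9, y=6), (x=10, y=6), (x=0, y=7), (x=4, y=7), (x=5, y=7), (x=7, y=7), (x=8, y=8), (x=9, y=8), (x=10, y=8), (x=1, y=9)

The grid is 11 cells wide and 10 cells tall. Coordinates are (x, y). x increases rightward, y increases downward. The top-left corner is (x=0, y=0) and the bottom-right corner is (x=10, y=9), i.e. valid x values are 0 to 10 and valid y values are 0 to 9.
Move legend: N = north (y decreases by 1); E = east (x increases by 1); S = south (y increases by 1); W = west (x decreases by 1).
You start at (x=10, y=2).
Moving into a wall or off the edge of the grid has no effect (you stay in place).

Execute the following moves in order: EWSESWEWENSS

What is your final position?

Start: (x=10, y=2)
  E (east): blocked, stay at (x=10, y=2)
  W (west): (x=10, y=2) -> (x=9, y=2)
  S (south): (x=9, y=2) -> (x=9, y=3)
  E (east): (x=9, y=3) -> (x=10, y=3)
  S (south): (x=10, y=3) -> (x=10, y=4)
  W (west): (x=10, y=4) -> (x=9, y=4)
  E (east): (x=9, y=4) -> (x=10, y=4)
  W (west): (x=10, y=4) -> (x=9, y=4)
  E (east): (x=9, y=4) -> (x=10, y=4)
  N (north): (x=10, y=4) -> (x=10, y=3)
  S (south): (x=10, y=3) -> (x=10, y=4)
  S (south): blocked, stay at (x=10, y=4)
Final: (x=10, y=4)

Answer: Final position: (x=10, y=4)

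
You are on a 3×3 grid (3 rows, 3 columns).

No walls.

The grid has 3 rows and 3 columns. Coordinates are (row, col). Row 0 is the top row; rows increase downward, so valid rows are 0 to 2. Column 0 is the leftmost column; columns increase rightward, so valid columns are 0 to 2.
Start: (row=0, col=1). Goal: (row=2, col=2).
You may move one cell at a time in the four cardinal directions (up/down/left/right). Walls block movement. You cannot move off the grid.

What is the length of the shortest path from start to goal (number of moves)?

Answer: Shortest path length: 3

Derivation:
BFS from (row=0, col=1) until reaching (row=2, col=2):
  Distance 0: (row=0, col=1)
  Distance 1: (row=0, col=0), (row=0, col=2), (row=1, col=1)
  Distance 2: (row=1, col=0), (row=1, col=2), (row=2, col=1)
  Distance 3: (row=2, col=0), (row=2, col=2)  <- goal reached here
One shortest path (3 moves): (row=0, col=1) -> (row=0, col=2) -> (row=1, col=2) -> (row=2, col=2)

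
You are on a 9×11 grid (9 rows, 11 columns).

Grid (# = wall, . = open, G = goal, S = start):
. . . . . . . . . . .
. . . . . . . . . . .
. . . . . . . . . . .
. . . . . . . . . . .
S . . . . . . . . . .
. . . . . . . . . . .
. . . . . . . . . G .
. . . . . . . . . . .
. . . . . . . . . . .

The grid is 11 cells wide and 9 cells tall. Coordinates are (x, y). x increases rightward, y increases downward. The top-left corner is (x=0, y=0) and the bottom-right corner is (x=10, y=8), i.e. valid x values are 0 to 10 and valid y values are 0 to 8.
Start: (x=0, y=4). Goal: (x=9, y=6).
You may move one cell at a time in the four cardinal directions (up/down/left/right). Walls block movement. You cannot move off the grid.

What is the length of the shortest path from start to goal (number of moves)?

Answer: Shortest path length: 11

Derivation:
BFS from (x=0, y=4) until reaching (x=9, y=6):
  Distance 0: (x=0, y=4)
  Distance 1: (x=0, y=3), (x=1, y=4), (x=0, y=5)
  Distance 2: (x=0, y=2), (x=1, y=3), (x=2, y=4), (x=1, y=5), (x=0, y=6)
  Distance 3: (x=0, y=1), (x=1, y=2), (x=2, y=3), (x=3, y=4), (x=2, y=5), (x=1, y=6), (x=0, y=7)
  Distance 4: (x=0, y=0), (x=1, y=1), (x=2, y=2), (x=3, y=3), (x=4, y=4), (x=3, y=5), (x=2, y=6), (x=1, y=7), (x=0, y=8)
  Distance 5: (x=1, y=0), (x=2, y=1), (x=3, y=2), (x=4, y=3), (x=5, y=4), (x=4, y=5), (x=3, y=6), (x=2, y=7), (x=1, y=8)
  Distance 6: (x=2, y=0), (x=3, y=1), (x=4, y=2), (x=5, y=3), (x=6, y=4), (x=5, y=5), (x=4, y=6), (x=3, y=7), (x=2, y=8)
  Distance 7: (x=3, y=0), (x=4, y=1), (x=5, y=2), (x=6, y=3), (x=7, y=4), (x=6, y=5), (x=5, y=6), (x=4, y=7), (x=3, y=8)
  Distance 8: (x=4, y=0), (x=5, y=1), (x=6, y=2), (x=7, y=3), (x=8, y=4), (x=7, y=5), (x=6, y=6), (x=5, y=7), (x=4, y=8)
  Distance 9: (x=5, y=0), (x=6, y=1), (x=7, y=2), (x=8, y=3), (x=9, y=4), (x=8, y=5), (x=7, y=6), (x=6, y=7), (x=5, y=8)
  Distance 10: (x=6, y=0), (x=7, y=1), (x=8, y=2), (x=9, y=3), (x=10, y=4), (x=9, y=5), (x=8, y=6), (x=7, y=7), (x=6, y=8)
  Distance 11: (x=7, y=0), (x=8, y=1), (x=9, y=2), (x=10, y=3), (x=10, y=5), (x=9, y=6), (x=8, y=7), (x=7, y=8)  <- goal reached here
One shortest path (11 moves): (x=0, y=4) -> (x=1, y=4) -> (x=2, y=4) -> (x=3, y=4) -> (x=4, y=4) -> (x=5, y=4) -> (x=6, y=4) -> (x=7, y=4) -> (x=8, y=4) -> (x=9, y=4) -> (x=9, y=5) -> (x=9, y=6)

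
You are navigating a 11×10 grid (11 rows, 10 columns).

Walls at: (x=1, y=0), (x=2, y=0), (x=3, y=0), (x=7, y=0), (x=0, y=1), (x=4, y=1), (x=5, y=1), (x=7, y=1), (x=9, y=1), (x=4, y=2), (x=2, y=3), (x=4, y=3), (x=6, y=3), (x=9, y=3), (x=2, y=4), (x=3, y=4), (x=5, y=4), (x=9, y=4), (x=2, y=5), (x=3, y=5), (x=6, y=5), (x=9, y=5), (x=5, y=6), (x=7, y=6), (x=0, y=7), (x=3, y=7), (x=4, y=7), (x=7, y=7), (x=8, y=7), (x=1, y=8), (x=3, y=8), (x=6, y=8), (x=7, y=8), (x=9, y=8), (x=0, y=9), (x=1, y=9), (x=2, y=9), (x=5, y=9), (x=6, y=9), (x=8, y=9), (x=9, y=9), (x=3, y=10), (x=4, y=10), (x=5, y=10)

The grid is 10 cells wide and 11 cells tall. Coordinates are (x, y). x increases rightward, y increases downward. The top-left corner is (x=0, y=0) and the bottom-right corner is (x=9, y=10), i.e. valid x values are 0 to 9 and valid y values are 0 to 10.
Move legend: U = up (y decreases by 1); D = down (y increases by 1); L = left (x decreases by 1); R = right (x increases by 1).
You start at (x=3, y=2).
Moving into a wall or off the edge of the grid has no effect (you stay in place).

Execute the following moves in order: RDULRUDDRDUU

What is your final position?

Answer: Final position: (x=3, y=1)

Derivation:
Start: (x=3, y=2)
  R (right): blocked, stay at (x=3, y=2)
  D (down): (x=3, y=2) -> (x=3, y=3)
  U (up): (x=3, y=3) -> (x=3, y=2)
  L (left): (x=3, y=2) -> (x=2, y=2)
  R (right): (x=2, y=2) -> (x=3, y=2)
  U (up): (x=3, y=2) -> (x=3, y=1)
  D (down): (x=3, y=1) -> (x=3, y=2)
  D (down): (x=3, y=2) -> (x=3, y=3)
  R (right): blocked, stay at (x=3, y=3)
  D (down): blocked, stay at (x=3, y=3)
  U (up): (x=3, y=3) -> (x=3, y=2)
  U (up): (x=3, y=2) -> (x=3, y=1)
Final: (x=3, y=1)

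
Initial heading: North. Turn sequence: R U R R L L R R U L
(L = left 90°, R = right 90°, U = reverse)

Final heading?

Start: North
  R (right (90° clockwise)) -> East
  U (U-turn (180°)) -> West
  R (right (90° clockwise)) -> North
  R (right (90° clockwise)) -> East
  L (left (90° counter-clockwise)) -> North
  L (left (90° counter-clockwise)) -> West
  R (right (90° clockwise)) -> North
  R (right (90° clockwise)) -> East
  U (U-turn (180°)) -> West
  L (left (90° counter-clockwise)) -> South
Final: South

Answer: Final heading: South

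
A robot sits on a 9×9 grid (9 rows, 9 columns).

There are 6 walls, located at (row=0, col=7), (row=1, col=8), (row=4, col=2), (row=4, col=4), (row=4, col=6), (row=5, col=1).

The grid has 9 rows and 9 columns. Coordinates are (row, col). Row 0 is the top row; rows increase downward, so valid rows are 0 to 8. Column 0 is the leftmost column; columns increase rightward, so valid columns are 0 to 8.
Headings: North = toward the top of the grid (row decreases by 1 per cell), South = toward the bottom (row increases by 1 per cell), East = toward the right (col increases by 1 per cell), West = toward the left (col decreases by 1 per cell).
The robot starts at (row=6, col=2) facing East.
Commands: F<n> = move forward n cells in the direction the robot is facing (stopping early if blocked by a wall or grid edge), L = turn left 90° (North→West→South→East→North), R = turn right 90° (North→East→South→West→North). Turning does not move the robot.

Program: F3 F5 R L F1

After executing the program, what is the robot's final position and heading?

Start: (row=6, col=2), facing East
  F3: move forward 3, now at (row=6, col=5)
  F5: move forward 3/5 (blocked), now at (row=6, col=8)
  R: turn right, now facing South
  L: turn left, now facing East
  F1: move forward 0/1 (blocked), now at (row=6, col=8)
Final: (row=6, col=8), facing East

Answer: Final position: (row=6, col=8), facing East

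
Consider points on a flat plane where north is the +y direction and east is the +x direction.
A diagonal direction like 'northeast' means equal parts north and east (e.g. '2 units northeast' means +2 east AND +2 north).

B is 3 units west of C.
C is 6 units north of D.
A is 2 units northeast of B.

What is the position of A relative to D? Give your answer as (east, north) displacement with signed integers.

Place D at the origin (east=0, north=0).
  C is 6 units north of D: delta (east=+0, north=+6); C at (east=0, north=6).
  B is 3 units west of C: delta (east=-3, north=+0); B at (east=-3, north=6).
  A is 2 units northeast of B: delta (east=+2, north=+2); A at (east=-1, north=8).
Therefore A relative to D: (east=-1, north=8).

Answer: A is at (east=-1, north=8) relative to D.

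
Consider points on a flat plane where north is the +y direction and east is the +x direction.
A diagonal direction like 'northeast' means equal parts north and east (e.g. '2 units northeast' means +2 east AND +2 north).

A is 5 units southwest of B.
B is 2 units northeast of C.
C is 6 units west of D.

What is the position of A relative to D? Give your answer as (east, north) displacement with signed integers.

Place D at the origin (east=0, north=0).
  C is 6 units west of D: delta (east=-6, north=+0); C at (east=-6, north=0).
  B is 2 units northeast of C: delta (east=+2, north=+2); B at (east=-4, north=2).
  A is 5 units southwest of B: delta (east=-5, north=-5); A at (east=-9, north=-3).
Therefore A relative to D: (east=-9, north=-3).

Answer: A is at (east=-9, north=-3) relative to D.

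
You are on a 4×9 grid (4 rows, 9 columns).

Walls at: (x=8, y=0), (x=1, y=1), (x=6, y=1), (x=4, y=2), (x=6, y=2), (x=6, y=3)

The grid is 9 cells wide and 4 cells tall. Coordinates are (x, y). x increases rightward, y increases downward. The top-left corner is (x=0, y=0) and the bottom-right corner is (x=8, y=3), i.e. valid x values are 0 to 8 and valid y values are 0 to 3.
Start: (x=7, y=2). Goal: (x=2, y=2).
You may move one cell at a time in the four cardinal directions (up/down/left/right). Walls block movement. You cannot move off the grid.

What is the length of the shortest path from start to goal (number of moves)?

BFS from (x=7, y=2) until reaching (x=2, y=2):
  Distance 0: (x=7, y=2)
  Distance 1: (x=7, y=1), (x=8, y=2), (x=7, y=3)
  Distance 2: (x=7, y=0), (x=8, y=1), (x=8, y=3)
  Distance 3: (x=6, y=0)
  Distance 4: (x=5, y=0)
  Distance 5: (x=4, y=0), (x=5, y=1)
  Distance 6: (x=3, y=0), (x=4, y=1), (x=5, y=2)
  Distance 7: (x=2, y=0), (x=3, y=1), (x=5, y=3)
  Distance 8: (x=1, y=0), (x=2, y=1), (x=3, y=2), (x=4, y=3)
  Distance 9: (x=0, y=0), (x=2, y=2), (x=3, y=3)  <- goal reached here
One shortest path (9 moves): (x=7, y=2) -> (x=7, y=1) -> (x=7, y=0) -> (x=6, y=0) -> (x=5, y=0) -> (x=4, y=0) -> (x=3, y=0) -> (x=2, y=0) -> (x=2, y=1) -> (x=2, y=2)

Answer: Shortest path length: 9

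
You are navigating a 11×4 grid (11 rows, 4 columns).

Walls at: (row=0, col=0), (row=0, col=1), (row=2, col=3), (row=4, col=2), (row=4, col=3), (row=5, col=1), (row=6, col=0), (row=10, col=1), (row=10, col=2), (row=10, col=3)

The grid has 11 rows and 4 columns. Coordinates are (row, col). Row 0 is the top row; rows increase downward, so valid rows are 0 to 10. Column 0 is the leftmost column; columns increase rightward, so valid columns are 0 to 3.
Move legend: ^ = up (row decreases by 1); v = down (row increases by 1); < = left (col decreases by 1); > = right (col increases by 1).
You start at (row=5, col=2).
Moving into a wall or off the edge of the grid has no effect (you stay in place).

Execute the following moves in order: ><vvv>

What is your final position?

Start: (row=5, col=2)
  > (right): (row=5, col=2) -> (row=5, col=3)
  < (left): (row=5, col=3) -> (row=5, col=2)
  v (down): (row=5, col=2) -> (row=6, col=2)
  v (down): (row=6, col=2) -> (row=7, col=2)
  v (down): (row=7, col=2) -> (row=8, col=2)
  > (right): (row=8, col=2) -> (row=8, col=3)
Final: (row=8, col=3)

Answer: Final position: (row=8, col=3)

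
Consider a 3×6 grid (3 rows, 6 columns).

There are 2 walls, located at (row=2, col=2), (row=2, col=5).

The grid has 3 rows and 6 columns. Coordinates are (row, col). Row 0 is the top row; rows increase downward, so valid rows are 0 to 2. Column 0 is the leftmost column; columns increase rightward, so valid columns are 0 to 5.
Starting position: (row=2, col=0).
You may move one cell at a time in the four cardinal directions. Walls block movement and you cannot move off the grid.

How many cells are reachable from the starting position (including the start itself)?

BFS flood-fill from (row=2, col=0):
  Distance 0: (row=2, col=0)
  Distance 1: (row=1, col=0), (row=2, col=1)
  Distance 2: (row=0, col=0), (row=1, col=1)
  Distance 3: (row=0, col=1), (row=1, col=2)
  Distance 4: (row=0, col=2), (row=1, col=3)
  Distance 5: (row=0, col=3), (row=1, col=4), (row=2, col=3)
  Distance 6: (row=0, col=4), (row=1, col=5), (row=2, col=4)
  Distance 7: (row=0, col=5)
Total reachable: 16 (grid has 16 open cells total)

Answer: Reachable cells: 16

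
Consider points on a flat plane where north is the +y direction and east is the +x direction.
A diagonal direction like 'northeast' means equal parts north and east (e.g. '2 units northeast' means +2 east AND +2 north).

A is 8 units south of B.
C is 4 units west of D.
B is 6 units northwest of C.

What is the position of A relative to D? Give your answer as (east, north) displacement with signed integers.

Place D at the origin (east=0, north=0).
  C is 4 units west of D: delta (east=-4, north=+0); C at (east=-4, north=0).
  B is 6 units northwest of C: delta (east=-6, north=+6); B at (east=-10, north=6).
  A is 8 units south of B: delta (east=+0, north=-8); A at (east=-10, north=-2).
Therefore A relative to D: (east=-10, north=-2).

Answer: A is at (east=-10, north=-2) relative to D.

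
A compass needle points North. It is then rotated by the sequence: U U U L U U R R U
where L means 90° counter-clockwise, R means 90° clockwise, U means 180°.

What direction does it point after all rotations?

Start: North
  U (U-turn (180°)) -> South
  U (U-turn (180°)) -> North
  U (U-turn (180°)) -> South
  L (left (90° counter-clockwise)) -> East
  U (U-turn (180°)) -> West
  U (U-turn (180°)) -> East
  R (right (90° clockwise)) -> South
  R (right (90° clockwise)) -> West
  U (U-turn (180°)) -> East
Final: East

Answer: Final heading: East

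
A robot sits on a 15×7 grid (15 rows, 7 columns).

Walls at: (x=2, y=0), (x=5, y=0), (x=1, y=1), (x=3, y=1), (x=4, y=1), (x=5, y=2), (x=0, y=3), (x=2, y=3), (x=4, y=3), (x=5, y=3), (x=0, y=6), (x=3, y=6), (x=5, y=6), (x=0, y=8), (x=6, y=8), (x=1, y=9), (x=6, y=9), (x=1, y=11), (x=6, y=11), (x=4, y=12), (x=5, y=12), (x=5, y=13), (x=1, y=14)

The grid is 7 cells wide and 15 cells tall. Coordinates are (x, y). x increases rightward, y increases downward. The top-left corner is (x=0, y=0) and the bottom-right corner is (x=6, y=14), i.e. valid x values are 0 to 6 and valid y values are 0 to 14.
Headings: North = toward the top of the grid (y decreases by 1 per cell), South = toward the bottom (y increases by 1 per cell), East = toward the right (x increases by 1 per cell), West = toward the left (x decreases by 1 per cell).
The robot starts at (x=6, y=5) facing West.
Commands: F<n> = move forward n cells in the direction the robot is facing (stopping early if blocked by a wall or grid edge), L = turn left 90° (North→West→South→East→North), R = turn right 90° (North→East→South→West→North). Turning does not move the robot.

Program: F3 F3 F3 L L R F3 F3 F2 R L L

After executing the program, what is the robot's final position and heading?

Answer: Final position: (x=0, y=5), facing East

Derivation:
Start: (x=6, y=5), facing West
  F3: move forward 3, now at (x=3, y=5)
  F3: move forward 3, now at (x=0, y=5)
  F3: move forward 0/3 (blocked), now at (x=0, y=5)
  L: turn left, now facing South
  L: turn left, now facing East
  R: turn right, now facing South
  F3: move forward 0/3 (blocked), now at (x=0, y=5)
  F3: move forward 0/3 (blocked), now at (x=0, y=5)
  F2: move forward 0/2 (blocked), now at (x=0, y=5)
  R: turn right, now facing West
  L: turn left, now facing South
  L: turn left, now facing East
Final: (x=0, y=5), facing East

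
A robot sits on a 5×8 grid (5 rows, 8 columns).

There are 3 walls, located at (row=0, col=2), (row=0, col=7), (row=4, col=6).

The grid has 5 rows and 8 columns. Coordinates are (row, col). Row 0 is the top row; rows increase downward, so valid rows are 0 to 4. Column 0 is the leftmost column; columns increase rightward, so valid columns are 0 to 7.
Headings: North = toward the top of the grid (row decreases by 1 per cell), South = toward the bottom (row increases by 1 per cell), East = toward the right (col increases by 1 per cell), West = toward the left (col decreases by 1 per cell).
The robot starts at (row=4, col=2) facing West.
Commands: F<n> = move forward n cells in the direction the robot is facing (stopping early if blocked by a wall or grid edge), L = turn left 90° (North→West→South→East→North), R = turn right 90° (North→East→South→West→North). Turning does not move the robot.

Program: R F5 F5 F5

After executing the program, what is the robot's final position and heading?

Answer: Final position: (row=1, col=2), facing North

Derivation:
Start: (row=4, col=2), facing West
  R: turn right, now facing North
  F5: move forward 3/5 (blocked), now at (row=1, col=2)
  F5: move forward 0/5 (blocked), now at (row=1, col=2)
  F5: move forward 0/5 (blocked), now at (row=1, col=2)
Final: (row=1, col=2), facing North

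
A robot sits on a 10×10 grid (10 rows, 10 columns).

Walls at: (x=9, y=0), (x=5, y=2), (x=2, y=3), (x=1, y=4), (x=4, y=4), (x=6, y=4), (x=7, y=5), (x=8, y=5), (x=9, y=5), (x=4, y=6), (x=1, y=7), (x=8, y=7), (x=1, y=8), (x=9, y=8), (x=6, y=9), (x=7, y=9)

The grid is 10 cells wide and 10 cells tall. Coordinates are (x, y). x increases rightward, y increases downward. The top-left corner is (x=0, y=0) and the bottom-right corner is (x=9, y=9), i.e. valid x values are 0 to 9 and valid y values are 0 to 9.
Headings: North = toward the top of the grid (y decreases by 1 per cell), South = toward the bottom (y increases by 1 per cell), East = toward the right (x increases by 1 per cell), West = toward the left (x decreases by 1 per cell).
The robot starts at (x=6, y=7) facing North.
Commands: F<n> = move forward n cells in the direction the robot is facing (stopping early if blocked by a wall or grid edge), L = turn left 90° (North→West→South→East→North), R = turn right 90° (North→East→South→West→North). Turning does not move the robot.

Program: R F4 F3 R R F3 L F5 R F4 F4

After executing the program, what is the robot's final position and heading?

Start: (x=6, y=7), facing North
  R: turn right, now facing East
  F4: move forward 1/4 (blocked), now at (x=7, y=7)
  F3: move forward 0/3 (blocked), now at (x=7, y=7)
  R: turn right, now facing South
  R: turn right, now facing West
  F3: move forward 3, now at (x=4, y=7)
  L: turn left, now facing South
  F5: move forward 2/5 (blocked), now at (x=4, y=9)
  R: turn right, now facing West
  F4: move forward 4, now at (x=0, y=9)
  F4: move forward 0/4 (blocked), now at (x=0, y=9)
Final: (x=0, y=9), facing West

Answer: Final position: (x=0, y=9), facing West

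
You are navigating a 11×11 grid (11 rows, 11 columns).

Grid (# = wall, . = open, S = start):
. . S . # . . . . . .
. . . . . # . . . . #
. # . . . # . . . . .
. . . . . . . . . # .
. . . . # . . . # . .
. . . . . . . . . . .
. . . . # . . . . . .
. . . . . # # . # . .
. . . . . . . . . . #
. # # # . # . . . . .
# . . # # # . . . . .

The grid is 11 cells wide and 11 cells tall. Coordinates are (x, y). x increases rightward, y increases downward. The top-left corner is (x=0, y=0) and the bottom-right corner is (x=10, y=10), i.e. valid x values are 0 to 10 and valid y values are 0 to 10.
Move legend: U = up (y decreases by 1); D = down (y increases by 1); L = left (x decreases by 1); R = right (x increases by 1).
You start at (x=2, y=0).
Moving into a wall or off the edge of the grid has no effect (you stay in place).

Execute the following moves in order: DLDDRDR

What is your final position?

Answer: Final position: (x=3, y=2)

Derivation:
Start: (x=2, y=0)
  D (down): (x=2, y=0) -> (x=2, y=1)
  L (left): (x=2, y=1) -> (x=1, y=1)
  D (down): blocked, stay at (x=1, y=1)
  D (down): blocked, stay at (x=1, y=1)
  R (right): (x=1, y=1) -> (x=2, y=1)
  D (down): (x=2, y=1) -> (x=2, y=2)
  R (right): (x=2, y=2) -> (x=3, y=2)
Final: (x=3, y=2)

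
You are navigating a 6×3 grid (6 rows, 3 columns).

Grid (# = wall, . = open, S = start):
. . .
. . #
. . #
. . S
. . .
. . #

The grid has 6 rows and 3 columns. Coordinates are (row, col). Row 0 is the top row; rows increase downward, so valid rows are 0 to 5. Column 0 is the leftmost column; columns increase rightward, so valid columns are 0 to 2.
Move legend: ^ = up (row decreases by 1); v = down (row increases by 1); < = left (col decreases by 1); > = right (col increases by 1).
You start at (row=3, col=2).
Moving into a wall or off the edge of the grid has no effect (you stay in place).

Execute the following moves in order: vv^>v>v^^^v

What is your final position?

Start: (row=3, col=2)
  v (down): (row=3, col=2) -> (row=4, col=2)
  v (down): blocked, stay at (row=4, col=2)
  ^ (up): (row=4, col=2) -> (row=3, col=2)
  > (right): blocked, stay at (row=3, col=2)
  v (down): (row=3, col=2) -> (row=4, col=2)
  > (right): blocked, stay at (row=4, col=2)
  v (down): blocked, stay at (row=4, col=2)
  ^ (up): (row=4, col=2) -> (row=3, col=2)
  ^ (up): blocked, stay at (row=3, col=2)
  ^ (up): blocked, stay at (row=3, col=2)
  v (down): (row=3, col=2) -> (row=4, col=2)
Final: (row=4, col=2)

Answer: Final position: (row=4, col=2)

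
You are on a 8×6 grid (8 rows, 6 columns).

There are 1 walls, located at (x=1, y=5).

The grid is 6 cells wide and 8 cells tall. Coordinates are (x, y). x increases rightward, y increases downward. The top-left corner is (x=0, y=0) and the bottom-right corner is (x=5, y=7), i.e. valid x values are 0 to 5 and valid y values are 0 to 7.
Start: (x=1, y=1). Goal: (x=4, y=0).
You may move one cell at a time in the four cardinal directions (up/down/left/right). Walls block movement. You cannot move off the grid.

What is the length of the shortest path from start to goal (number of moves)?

BFS from (x=1, y=1) until reaching (x=4, y=0):
  Distance 0: (x=1, y=1)
  Distance 1: (x=1, y=0), (x=0, y=1), (x=2, y=1), (x=1, y=2)
  Distance 2: (x=0, y=0), (x=2, y=0), (x=3, y=1), (x=0, y=2), (x=2, y=2), (x=1, y=3)
  Distance 3: (x=3, y=0), (x=4, y=1), (x=3, y=2), (x=0, y=3), (x=2, y=3), (x=1, y=4)
  Distance 4: (x=4, y=0), (x=5, y=1), (x=4, y=2), (x=3, y=3), (x=0, y=4), (x=2, y=4)  <- goal reached here
One shortest path (4 moves): (x=1, y=1) -> (x=2, y=1) -> (x=3, y=1) -> (x=4, y=1) -> (x=4, y=0)

Answer: Shortest path length: 4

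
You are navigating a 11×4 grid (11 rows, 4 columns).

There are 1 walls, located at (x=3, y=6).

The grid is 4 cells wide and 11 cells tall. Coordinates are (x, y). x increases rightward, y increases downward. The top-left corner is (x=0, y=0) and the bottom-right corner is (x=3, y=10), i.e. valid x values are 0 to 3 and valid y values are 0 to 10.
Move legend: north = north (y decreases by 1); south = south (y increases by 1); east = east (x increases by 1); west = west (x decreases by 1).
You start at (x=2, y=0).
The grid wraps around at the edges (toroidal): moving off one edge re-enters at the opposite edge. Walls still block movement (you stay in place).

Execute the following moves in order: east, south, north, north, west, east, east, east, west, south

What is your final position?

Answer: Final position: (x=0, y=0)

Derivation:
Start: (x=2, y=0)
  east (east): (x=2, y=0) -> (x=3, y=0)
  south (south): (x=3, y=0) -> (x=3, y=1)
  north (north): (x=3, y=1) -> (x=3, y=0)
  north (north): (x=3, y=0) -> (x=3, y=10)
  west (west): (x=3, y=10) -> (x=2, y=10)
  east (east): (x=2, y=10) -> (x=3, y=10)
  east (east): (x=3, y=10) -> (x=0, y=10)
  east (east): (x=0, y=10) -> (x=1, y=10)
  west (west): (x=1, y=10) -> (x=0, y=10)
  south (south): (x=0, y=10) -> (x=0, y=0)
Final: (x=0, y=0)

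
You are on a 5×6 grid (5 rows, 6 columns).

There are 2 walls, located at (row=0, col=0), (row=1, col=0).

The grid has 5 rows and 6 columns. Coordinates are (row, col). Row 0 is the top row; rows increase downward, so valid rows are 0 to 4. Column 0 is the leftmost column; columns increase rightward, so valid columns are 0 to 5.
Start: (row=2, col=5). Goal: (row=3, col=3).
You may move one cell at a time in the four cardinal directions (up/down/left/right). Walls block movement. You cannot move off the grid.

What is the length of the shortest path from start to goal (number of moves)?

BFS from (row=2, col=5) until reaching (row=3, col=3):
  Distance 0: (row=2, col=5)
  Distance 1: (row=1, col=5), (row=2, col=4), (row=3, col=5)
  Distance 2: (row=0, col=5), (row=1, col=4), (row=2, col=3), (row=3, col=4), (row=4, col=5)
  Distance 3: (row=0, col=4), (row=1, col=3), (row=2, col=2), (row=3, col=3), (row=4, col=4)  <- goal reached here
One shortest path (3 moves): (row=2, col=5) -> (row=2, col=4) -> (row=2, col=3) -> (row=3, col=3)

Answer: Shortest path length: 3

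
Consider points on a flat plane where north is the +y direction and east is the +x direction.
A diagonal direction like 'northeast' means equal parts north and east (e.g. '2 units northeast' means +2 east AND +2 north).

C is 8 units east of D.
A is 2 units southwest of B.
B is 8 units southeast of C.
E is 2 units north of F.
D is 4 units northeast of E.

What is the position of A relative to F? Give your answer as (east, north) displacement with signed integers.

Answer: A is at (east=18, north=-4) relative to F.

Derivation:
Place F at the origin (east=0, north=0).
  E is 2 units north of F: delta (east=+0, north=+2); E at (east=0, north=2).
  D is 4 units northeast of E: delta (east=+4, north=+4); D at (east=4, north=6).
  C is 8 units east of D: delta (east=+8, north=+0); C at (east=12, north=6).
  B is 8 units southeast of C: delta (east=+8, north=-8); B at (east=20, north=-2).
  A is 2 units southwest of B: delta (east=-2, north=-2); A at (east=18, north=-4).
Therefore A relative to F: (east=18, north=-4).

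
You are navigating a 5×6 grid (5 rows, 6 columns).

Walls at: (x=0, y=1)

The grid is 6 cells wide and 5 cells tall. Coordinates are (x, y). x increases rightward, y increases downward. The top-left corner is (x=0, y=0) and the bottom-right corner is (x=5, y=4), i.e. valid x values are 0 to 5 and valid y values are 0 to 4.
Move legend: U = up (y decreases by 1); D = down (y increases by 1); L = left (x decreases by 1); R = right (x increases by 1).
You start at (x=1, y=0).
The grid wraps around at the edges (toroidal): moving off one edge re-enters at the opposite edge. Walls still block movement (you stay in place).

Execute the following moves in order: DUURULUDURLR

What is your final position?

Start: (x=1, y=0)
  D (down): (x=1, y=0) -> (x=1, y=1)
  U (up): (x=1, y=1) -> (x=1, y=0)
  U (up): (x=1, y=0) -> (x=1, y=4)
  R (right): (x=1, y=4) -> (x=2, y=4)
  U (up): (x=2, y=4) -> (x=2, y=3)
  L (left): (x=2, y=3) -> (x=1, y=3)
  U (up): (x=1, y=3) -> (x=1, y=2)
  D (down): (x=1, y=2) -> (x=1, y=3)
  U (up): (x=1, y=3) -> (x=1, y=2)
  R (right): (x=1, y=2) -> (x=2, y=2)
  L (left): (x=2, y=2) -> (x=1, y=2)
  R (right): (x=1, y=2) -> (x=2, y=2)
Final: (x=2, y=2)

Answer: Final position: (x=2, y=2)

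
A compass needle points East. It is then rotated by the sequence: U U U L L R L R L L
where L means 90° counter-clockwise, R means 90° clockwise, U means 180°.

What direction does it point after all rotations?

Answer: Final heading: North

Derivation:
Start: East
  U (U-turn (180°)) -> West
  U (U-turn (180°)) -> East
  U (U-turn (180°)) -> West
  L (left (90° counter-clockwise)) -> South
  L (left (90° counter-clockwise)) -> East
  R (right (90° clockwise)) -> South
  L (left (90° counter-clockwise)) -> East
  R (right (90° clockwise)) -> South
  L (left (90° counter-clockwise)) -> East
  L (left (90° counter-clockwise)) -> North
Final: North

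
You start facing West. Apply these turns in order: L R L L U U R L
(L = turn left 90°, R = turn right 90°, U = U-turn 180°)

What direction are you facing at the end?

Answer: Final heading: East

Derivation:
Start: West
  L (left (90° counter-clockwise)) -> South
  R (right (90° clockwise)) -> West
  L (left (90° counter-clockwise)) -> South
  L (left (90° counter-clockwise)) -> East
  U (U-turn (180°)) -> West
  U (U-turn (180°)) -> East
  R (right (90° clockwise)) -> South
  L (left (90° counter-clockwise)) -> East
Final: East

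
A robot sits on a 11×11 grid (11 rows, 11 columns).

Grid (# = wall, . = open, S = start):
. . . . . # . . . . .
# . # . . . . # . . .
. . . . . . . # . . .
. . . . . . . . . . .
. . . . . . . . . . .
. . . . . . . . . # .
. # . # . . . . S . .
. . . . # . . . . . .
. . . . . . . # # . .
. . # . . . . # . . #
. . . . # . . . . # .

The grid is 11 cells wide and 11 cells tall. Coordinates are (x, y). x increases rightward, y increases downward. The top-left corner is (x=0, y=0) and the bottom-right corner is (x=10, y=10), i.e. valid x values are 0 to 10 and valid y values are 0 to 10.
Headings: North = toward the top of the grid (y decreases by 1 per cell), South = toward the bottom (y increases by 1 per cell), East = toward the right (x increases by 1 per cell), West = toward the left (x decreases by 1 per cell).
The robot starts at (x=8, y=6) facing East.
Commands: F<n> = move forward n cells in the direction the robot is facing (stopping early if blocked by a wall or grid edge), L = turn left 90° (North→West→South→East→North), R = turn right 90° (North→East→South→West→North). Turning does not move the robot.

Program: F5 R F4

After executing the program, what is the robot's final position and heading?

Start: (x=8, y=6), facing East
  F5: move forward 2/5 (blocked), now at (x=10, y=6)
  R: turn right, now facing South
  F4: move forward 2/4 (blocked), now at (x=10, y=8)
Final: (x=10, y=8), facing South

Answer: Final position: (x=10, y=8), facing South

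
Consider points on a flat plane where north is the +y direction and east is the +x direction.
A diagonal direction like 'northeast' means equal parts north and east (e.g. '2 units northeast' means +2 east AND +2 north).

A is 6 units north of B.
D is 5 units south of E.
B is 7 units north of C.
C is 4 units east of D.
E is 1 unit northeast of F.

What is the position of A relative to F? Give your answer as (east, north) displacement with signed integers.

Place F at the origin (east=0, north=0).
  E is 1 unit northeast of F: delta (east=+1, north=+1); E at (east=1, north=1).
  D is 5 units south of E: delta (east=+0, north=-5); D at (east=1, north=-4).
  C is 4 units east of D: delta (east=+4, north=+0); C at (east=5, north=-4).
  B is 7 units north of C: delta (east=+0, north=+7); B at (east=5, north=3).
  A is 6 units north of B: delta (east=+0, north=+6); A at (east=5, north=9).
Therefore A relative to F: (east=5, north=9).

Answer: A is at (east=5, north=9) relative to F.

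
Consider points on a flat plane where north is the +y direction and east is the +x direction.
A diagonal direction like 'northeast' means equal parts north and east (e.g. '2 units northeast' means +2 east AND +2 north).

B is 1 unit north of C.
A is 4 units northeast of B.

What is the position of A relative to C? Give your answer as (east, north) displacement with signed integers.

Place C at the origin (east=0, north=0).
  B is 1 unit north of C: delta (east=+0, north=+1); B at (east=0, north=1).
  A is 4 units northeast of B: delta (east=+4, north=+4); A at (east=4, north=5).
Therefore A relative to C: (east=4, north=5).

Answer: A is at (east=4, north=5) relative to C.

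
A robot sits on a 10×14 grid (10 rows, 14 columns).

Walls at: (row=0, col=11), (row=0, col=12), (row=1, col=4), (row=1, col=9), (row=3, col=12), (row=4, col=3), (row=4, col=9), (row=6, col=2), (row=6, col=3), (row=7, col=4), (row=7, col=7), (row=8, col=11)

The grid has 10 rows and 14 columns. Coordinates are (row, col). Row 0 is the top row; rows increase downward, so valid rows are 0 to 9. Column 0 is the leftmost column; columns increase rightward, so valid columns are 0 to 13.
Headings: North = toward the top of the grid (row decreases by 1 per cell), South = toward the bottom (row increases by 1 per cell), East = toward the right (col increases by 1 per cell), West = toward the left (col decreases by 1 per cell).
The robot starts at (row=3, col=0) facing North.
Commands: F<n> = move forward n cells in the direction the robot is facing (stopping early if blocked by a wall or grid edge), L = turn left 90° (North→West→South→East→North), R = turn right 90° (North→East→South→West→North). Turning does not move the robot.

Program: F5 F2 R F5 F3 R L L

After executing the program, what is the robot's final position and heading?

Answer: Final position: (row=0, col=8), facing North

Derivation:
Start: (row=3, col=0), facing North
  F5: move forward 3/5 (blocked), now at (row=0, col=0)
  F2: move forward 0/2 (blocked), now at (row=0, col=0)
  R: turn right, now facing East
  F5: move forward 5, now at (row=0, col=5)
  F3: move forward 3, now at (row=0, col=8)
  R: turn right, now facing South
  L: turn left, now facing East
  L: turn left, now facing North
Final: (row=0, col=8), facing North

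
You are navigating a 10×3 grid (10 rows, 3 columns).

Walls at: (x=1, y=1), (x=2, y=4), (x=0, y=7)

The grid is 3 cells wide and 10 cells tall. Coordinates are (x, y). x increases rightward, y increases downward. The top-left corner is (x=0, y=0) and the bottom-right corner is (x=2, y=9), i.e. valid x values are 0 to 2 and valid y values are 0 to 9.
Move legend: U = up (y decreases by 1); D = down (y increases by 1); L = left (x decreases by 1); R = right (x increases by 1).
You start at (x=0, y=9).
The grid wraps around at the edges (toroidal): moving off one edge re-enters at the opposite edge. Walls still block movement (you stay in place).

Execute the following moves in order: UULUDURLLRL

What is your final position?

Start: (x=0, y=9)
  U (up): (x=0, y=9) -> (x=0, y=8)
  U (up): blocked, stay at (x=0, y=8)
  L (left): (x=0, y=8) -> (x=2, y=8)
  U (up): (x=2, y=8) -> (x=2, y=7)
  D (down): (x=2, y=7) -> (x=2, y=8)
  U (up): (x=2, y=8) -> (x=2, y=7)
  R (right): blocked, stay at (x=2, y=7)
  L (left): (x=2, y=7) -> (x=1, y=7)
  L (left): blocked, stay at (x=1, y=7)
  R (right): (x=1, y=7) -> (x=2, y=7)
  L (left): (x=2, y=7) -> (x=1, y=7)
Final: (x=1, y=7)

Answer: Final position: (x=1, y=7)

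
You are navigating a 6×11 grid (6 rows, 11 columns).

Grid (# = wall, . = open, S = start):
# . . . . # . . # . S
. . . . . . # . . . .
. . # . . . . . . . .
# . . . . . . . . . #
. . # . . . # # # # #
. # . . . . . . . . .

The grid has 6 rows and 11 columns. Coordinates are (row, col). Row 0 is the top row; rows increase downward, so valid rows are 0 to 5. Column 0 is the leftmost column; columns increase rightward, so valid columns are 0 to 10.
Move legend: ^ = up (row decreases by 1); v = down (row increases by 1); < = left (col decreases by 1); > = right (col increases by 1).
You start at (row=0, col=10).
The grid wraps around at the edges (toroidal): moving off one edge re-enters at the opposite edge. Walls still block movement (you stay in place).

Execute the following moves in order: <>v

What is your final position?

Start: (row=0, col=10)
  < (left): (row=0, col=10) -> (row=0, col=9)
  > (right): (row=0, col=9) -> (row=0, col=10)
  v (down): (row=0, col=10) -> (row=1, col=10)
Final: (row=1, col=10)

Answer: Final position: (row=1, col=10)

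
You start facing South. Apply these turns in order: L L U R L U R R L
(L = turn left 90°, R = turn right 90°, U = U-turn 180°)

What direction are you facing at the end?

Answer: Final heading: East

Derivation:
Start: South
  L (left (90° counter-clockwise)) -> East
  L (left (90° counter-clockwise)) -> North
  U (U-turn (180°)) -> South
  R (right (90° clockwise)) -> West
  L (left (90° counter-clockwise)) -> South
  U (U-turn (180°)) -> North
  R (right (90° clockwise)) -> East
  R (right (90° clockwise)) -> South
  L (left (90° counter-clockwise)) -> East
Final: East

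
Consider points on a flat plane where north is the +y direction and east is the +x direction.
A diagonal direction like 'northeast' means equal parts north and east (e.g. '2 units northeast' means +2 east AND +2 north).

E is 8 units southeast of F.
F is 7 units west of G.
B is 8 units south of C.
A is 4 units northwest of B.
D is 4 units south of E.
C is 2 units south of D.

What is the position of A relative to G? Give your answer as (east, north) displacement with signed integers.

Place G at the origin (east=0, north=0).
  F is 7 units west of G: delta (east=-7, north=+0); F at (east=-7, north=0).
  E is 8 units southeast of F: delta (east=+8, north=-8); E at (east=1, north=-8).
  D is 4 units south of E: delta (east=+0, north=-4); D at (east=1, north=-12).
  C is 2 units south of D: delta (east=+0, north=-2); C at (east=1, north=-14).
  B is 8 units south of C: delta (east=+0, north=-8); B at (east=1, north=-22).
  A is 4 units northwest of B: delta (east=-4, north=+4); A at (east=-3, north=-18).
Therefore A relative to G: (east=-3, north=-18).

Answer: A is at (east=-3, north=-18) relative to G.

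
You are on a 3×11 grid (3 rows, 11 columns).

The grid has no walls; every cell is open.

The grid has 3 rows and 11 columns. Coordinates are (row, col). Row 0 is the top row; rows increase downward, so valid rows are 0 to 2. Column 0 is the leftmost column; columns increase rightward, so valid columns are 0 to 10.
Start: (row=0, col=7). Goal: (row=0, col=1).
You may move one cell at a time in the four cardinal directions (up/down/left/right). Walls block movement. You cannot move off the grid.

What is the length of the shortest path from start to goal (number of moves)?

BFS from (row=0, col=7) until reaching (row=0, col=1):
  Distance 0: (row=0, col=7)
  Distance 1: (row=0, col=6), (row=0, col=8), (row=1, col=7)
  Distance 2: (row=0, col=5), (row=0, col=9), (row=1, col=6), (row=1, col=8), (row=2, col=7)
  Distance 3: (row=0, col=4), (row=0, col=10), (row=1, col=5), (row=1, col=9), (row=2, col=6), (row=2, col=8)
  Distance 4: (row=0, col=3), (row=1, col=4), (row=1, col=10), (row=2, col=5), (row=2, col=9)
  Distance 5: (row=0, col=2), (row=1, col=3), (row=2, col=4), (row=2, col=10)
  Distance 6: (row=0, col=1), (row=1, col=2), (row=2, col=3)  <- goal reached here
One shortest path (6 moves): (row=0, col=7) -> (row=0, col=6) -> (row=0, col=5) -> (row=0, col=4) -> (row=0, col=3) -> (row=0, col=2) -> (row=0, col=1)

Answer: Shortest path length: 6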